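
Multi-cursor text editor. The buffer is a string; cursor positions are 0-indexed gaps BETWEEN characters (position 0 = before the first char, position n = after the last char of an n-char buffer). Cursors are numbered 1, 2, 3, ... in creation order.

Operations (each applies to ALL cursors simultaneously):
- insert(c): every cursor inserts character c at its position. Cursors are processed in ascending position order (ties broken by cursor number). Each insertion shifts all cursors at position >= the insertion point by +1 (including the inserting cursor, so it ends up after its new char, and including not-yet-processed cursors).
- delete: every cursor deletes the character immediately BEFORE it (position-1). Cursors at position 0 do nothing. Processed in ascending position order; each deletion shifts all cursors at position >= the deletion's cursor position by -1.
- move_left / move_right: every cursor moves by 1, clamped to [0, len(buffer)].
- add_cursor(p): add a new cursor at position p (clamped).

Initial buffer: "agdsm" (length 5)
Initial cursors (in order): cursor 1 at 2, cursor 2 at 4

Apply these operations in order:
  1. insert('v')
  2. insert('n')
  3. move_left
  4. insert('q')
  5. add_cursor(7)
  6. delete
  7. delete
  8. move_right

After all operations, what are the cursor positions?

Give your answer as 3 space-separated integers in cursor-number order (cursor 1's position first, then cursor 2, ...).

After op 1 (insert('v')): buffer="agvdsvm" (len 7), cursors c1@3 c2@6, authorship ..1..2.
After op 2 (insert('n')): buffer="agvndsvnm" (len 9), cursors c1@4 c2@8, authorship ..11..22.
After op 3 (move_left): buffer="agvndsvnm" (len 9), cursors c1@3 c2@7, authorship ..11..22.
After op 4 (insert('q')): buffer="agvqndsvqnm" (len 11), cursors c1@4 c2@9, authorship ..111..222.
After op 5 (add_cursor(7)): buffer="agvqndsvqnm" (len 11), cursors c1@4 c3@7 c2@9, authorship ..111..222.
After op 6 (delete): buffer="agvndvnm" (len 8), cursors c1@3 c3@5 c2@6, authorship ..11.22.
After op 7 (delete): buffer="agnnm" (len 5), cursors c1@2 c2@3 c3@3, authorship ..12.
After op 8 (move_right): buffer="agnnm" (len 5), cursors c1@3 c2@4 c3@4, authorship ..12.

Answer: 3 4 4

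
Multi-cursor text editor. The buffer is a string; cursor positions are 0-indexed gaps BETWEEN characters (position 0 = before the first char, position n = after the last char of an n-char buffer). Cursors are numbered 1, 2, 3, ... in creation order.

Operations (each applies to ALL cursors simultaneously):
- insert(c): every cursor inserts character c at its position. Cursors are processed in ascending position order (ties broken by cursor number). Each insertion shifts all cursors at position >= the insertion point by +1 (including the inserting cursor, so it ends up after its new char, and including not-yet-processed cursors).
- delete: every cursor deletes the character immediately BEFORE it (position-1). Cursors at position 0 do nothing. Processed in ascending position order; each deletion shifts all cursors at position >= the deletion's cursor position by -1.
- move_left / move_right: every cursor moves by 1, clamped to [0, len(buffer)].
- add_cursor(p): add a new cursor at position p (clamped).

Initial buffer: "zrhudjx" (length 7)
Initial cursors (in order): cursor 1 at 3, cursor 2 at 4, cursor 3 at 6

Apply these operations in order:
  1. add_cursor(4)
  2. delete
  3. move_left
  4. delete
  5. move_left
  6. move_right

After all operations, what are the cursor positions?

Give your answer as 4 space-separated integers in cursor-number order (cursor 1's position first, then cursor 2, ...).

After op 1 (add_cursor(4)): buffer="zrhudjx" (len 7), cursors c1@3 c2@4 c4@4 c3@6, authorship .......
After op 2 (delete): buffer="zdx" (len 3), cursors c1@1 c2@1 c4@1 c3@2, authorship ...
After op 3 (move_left): buffer="zdx" (len 3), cursors c1@0 c2@0 c4@0 c3@1, authorship ...
After op 4 (delete): buffer="dx" (len 2), cursors c1@0 c2@0 c3@0 c4@0, authorship ..
After op 5 (move_left): buffer="dx" (len 2), cursors c1@0 c2@0 c3@0 c4@0, authorship ..
After op 6 (move_right): buffer="dx" (len 2), cursors c1@1 c2@1 c3@1 c4@1, authorship ..

Answer: 1 1 1 1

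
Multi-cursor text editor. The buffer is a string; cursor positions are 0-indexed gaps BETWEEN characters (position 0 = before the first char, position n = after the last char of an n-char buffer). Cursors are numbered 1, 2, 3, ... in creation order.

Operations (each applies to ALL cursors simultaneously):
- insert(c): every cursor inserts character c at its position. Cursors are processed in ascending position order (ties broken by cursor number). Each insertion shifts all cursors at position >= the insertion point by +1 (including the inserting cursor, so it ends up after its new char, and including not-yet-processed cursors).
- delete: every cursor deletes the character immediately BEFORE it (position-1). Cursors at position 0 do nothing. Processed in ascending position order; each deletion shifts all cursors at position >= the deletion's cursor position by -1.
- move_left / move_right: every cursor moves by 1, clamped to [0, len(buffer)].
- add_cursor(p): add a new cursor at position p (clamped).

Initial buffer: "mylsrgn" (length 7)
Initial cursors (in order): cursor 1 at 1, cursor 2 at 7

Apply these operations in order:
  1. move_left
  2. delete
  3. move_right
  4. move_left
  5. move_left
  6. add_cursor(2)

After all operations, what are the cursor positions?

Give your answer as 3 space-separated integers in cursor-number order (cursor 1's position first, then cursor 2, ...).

After op 1 (move_left): buffer="mylsrgn" (len 7), cursors c1@0 c2@6, authorship .......
After op 2 (delete): buffer="mylsrn" (len 6), cursors c1@0 c2@5, authorship ......
After op 3 (move_right): buffer="mylsrn" (len 6), cursors c1@1 c2@6, authorship ......
After op 4 (move_left): buffer="mylsrn" (len 6), cursors c1@0 c2@5, authorship ......
After op 5 (move_left): buffer="mylsrn" (len 6), cursors c1@0 c2@4, authorship ......
After op 6 (add_cursor(2)): buffer="mylsrn" (len 6), cursors c1@0 c3@2 c2@4, authorship ......

Answer: 0 4 2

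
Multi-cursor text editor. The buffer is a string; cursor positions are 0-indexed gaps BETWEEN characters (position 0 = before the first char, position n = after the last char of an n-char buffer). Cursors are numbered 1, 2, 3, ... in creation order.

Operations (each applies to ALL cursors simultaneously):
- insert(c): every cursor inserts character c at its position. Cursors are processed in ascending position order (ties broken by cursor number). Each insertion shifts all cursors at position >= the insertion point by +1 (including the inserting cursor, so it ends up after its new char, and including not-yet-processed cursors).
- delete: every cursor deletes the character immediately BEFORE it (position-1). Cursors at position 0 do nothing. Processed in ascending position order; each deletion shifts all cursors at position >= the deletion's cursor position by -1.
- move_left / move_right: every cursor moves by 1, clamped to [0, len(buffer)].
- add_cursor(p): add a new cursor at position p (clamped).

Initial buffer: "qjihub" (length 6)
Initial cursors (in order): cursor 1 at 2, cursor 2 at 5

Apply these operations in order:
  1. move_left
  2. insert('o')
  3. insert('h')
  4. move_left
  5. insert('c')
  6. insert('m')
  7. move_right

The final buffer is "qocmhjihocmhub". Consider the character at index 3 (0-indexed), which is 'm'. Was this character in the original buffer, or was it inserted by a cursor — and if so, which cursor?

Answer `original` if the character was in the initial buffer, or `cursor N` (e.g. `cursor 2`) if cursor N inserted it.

After op 1 (move_left): buffer="qjihub" (len 6), cursors c1@1 c2@4, authorship ......
After op 2 (insert('o')): buffer="qojihoub" (len 8), cursors c1@2 c2@6, authorship .1...2..
After op 3 (insert('h')): buffer="qohjihohub" (len 10), cursors c1@3 c2@8, authorship .11...22..
After op 4 (move_left): buffer="qohjihohub" (len 10), cursors c1@2 c2@7, authorship .11...22..
After op 5 (insert('c')): buffer="qochjihochub" (len 12), cursors c1@3 c2@9, authorship .111...222..
After op 6 (insert('m')): buffer="qocmhjihocmhub" (len 14), cursors c1@4 c2@11, authorship .1111...2222..
After op 7 (move_right): buffer="qocmhjihocmhub" (len 14), cursors c1@5 c2@12, authorship .1111...2222..
Authorship (.=original, N=cursor N): . 1 1 1 1 . . . 2 2 2 2 . .
Index 3: author = 1

Answer: cursor 1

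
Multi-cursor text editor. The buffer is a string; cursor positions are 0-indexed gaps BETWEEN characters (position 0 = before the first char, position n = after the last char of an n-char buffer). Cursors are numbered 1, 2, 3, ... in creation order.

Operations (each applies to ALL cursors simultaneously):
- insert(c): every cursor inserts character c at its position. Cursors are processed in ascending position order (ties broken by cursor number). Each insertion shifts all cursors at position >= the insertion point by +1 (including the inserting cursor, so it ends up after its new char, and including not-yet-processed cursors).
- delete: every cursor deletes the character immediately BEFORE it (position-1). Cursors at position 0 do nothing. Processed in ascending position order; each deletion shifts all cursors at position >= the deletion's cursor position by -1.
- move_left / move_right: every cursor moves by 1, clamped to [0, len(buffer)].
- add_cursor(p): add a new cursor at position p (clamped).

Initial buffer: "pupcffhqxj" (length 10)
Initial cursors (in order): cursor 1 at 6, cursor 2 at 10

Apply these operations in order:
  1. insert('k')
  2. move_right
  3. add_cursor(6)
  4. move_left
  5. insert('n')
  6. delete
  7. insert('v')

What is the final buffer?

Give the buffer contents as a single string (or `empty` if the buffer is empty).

Answer: pupcfvfkvhqxjvk

Derivation:
After op 1 (insert('k')): buffer="pupcffkhqxjk" (len 12), cursors c1@7 c2@12, authorship ......1....2
After op 2 (move_right): buffer="pupcffkhqxjk" (len 12), cursors c1@8 c2@12, authorship ......1....2
After op 3 (add_cursor(6)): buffer="pupcffkhqxjk" (len 12), cursors c3@6 c1@8 c2@12, authorship ......1....2
After op 4 (move_left): buffer="pupcffkhqxjk" (len 12), cursors c3@5 c1@7 c2@11, authorship ......1....2
After op 5 (insert('n')): buffer="pupcfnfknhqxjnk" (len 15), cursors c3@6 c1@9 c2@14, authorship .....3.11....22
After op 6 (delete): buffer="pupcffkhqxjk" (len 12), cursors c3@5 c1@7 c2@11, authorship ......1....2
After op 7 (insert('v')): buffer="pupcfvfkvhqxjvk" (len 15), cursors c3@6 c1@9 c2@14, authorship .....3.11....22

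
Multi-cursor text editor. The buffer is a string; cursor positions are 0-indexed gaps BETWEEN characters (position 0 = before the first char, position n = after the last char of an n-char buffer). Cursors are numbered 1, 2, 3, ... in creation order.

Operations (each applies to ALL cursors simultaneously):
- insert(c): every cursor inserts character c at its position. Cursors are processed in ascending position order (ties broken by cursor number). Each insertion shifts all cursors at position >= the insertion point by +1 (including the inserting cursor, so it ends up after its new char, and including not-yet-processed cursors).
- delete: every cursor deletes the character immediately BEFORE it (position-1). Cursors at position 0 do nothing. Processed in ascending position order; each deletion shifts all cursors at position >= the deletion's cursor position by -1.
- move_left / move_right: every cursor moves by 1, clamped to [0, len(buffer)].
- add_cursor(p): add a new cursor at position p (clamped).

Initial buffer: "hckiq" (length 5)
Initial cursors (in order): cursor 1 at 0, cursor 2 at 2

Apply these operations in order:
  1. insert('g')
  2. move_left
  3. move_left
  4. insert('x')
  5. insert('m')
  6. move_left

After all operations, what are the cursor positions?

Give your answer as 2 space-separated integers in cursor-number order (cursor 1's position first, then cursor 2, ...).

After op 1 (insert('g')): buffer="ghcgkiq" (len 7), cursors c1@1 c2@4, authorship 1..2...
After op 2 (move_left): buffer="ghcgkiq" (len 7), cursors c1@0 c2@3, authorship 1..2...
After op 3 (move_left): buffer="ghcgkiq" (len 7), cursors c1@0 c2@2, authorship 1..2...
After op 4 (insert('x')): buffer="xghxcgkiq" (len 9), cursors c1@1 c2@4, authorship 11.2.2...
After op 5 (insert('m')): buffer="xmghxmcgkiq" (len 11), cursors c1@2 c2@6, authorship 111.22.2...
After op 6 (move_left): buffer="xmghxmcgkiq" (len 11), cursors c1@1 c2@5, authorship 111.22.2...

Answer: 1 5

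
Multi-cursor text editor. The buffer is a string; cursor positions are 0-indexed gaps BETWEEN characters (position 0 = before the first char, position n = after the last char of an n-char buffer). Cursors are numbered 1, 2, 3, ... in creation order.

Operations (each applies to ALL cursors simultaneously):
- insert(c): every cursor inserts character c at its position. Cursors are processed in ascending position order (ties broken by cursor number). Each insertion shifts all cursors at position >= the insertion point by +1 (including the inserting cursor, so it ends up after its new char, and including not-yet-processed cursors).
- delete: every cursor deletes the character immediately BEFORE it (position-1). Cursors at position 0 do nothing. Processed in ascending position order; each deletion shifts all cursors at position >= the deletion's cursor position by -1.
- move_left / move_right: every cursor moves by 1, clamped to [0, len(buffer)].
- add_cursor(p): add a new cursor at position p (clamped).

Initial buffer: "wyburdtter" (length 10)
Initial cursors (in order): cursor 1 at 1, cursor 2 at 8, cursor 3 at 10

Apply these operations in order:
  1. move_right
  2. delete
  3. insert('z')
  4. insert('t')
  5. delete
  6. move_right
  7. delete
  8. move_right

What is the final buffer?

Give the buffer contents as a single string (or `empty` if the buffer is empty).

After op 1 (move_right): buffer="wyburdtter" (len 10), cursors c1@2 c2@9 c3@10, authorship ..........
After op 2 (delete): buffer="wburdtt" (len 7), cursors c1@1 c2@7 c3@7, authorship .......
After op 3 (insert('z')): buffer="wzburdttzz" (len 10), cursors c1@2 c2@10 c3@10, authorship .1......23
After op 4 (insert('t')): buffer="wztburdttzztt" (len 13), cursors c1@3 c2@13 c3@13, authorship .11......2323
After op 5 (delete): buffer="wzburdttzz" (len 10), cursors c1@2 c2@10 c3@10, authorship .1......23
After op 6 (move_right): buffer="wzburdttzz" (len 10), cursors c1@3 c2@10 c3@10, authorship .1......23
After op 7 (delete): buffer="wzurdtt" (len 7), cursors c1@2 c2@7 c3@7, authorship .1.....
After op 8 (move_right): buffer="wzurdtt" (len 7), cursors c1@3 c2@7 c3@7, authorship .1.....

Answer: wzurdtt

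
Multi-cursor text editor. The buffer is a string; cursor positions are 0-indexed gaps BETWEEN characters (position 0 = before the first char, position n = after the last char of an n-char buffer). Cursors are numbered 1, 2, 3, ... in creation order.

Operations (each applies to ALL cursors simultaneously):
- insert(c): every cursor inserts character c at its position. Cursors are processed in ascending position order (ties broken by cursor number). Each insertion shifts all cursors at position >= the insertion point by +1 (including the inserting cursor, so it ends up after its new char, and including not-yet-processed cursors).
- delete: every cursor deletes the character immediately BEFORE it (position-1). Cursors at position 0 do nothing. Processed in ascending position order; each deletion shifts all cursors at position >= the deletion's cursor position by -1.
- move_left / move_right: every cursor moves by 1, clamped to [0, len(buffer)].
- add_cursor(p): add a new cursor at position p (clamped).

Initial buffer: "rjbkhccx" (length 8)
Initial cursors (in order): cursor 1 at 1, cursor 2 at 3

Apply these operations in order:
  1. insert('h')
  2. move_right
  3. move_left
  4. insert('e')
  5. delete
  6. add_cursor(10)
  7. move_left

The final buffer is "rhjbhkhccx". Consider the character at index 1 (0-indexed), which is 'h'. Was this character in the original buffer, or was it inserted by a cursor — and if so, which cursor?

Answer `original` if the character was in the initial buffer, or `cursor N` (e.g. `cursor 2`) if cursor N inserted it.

Answer: cursor 1

Derivation:
After op 1 (insert('h')): buffer="rhjbhkhccx" (len 10), cursors c1@2 c2@5, authorship .1..2.....
After op 2 (move_right): buffer="rhjbhkhccx" (len 10), cursors c1@3 c2@6, authorship .1..2.....
After op 3 (move_left): buffer="rhjbhkhccx" (len 10), cursors c1@2 c2@5, authorship .1..2.....
After op 4 (insert('e')): buffer="rhejbhekhccx" (len 12), cursors c1@3 c2@7, authorship .11..22.....
After op 5 (delete): buffer="rhjbhkhccx" (len 10), cursors c1@2 c2@5, authorship .1..2.....
After op 6 (add_cursor(10)): buffer="rhjbhkhccx" (len 10), cursors c1@2 c2@5 c3@10, authorship .1..2.....
After op 7 (move_left): buffer="rhjbhkhccx" (len 10), cursors c1@1 c2@4 c3@9, authorship .1..2.....
Authorship (.=original, N=cursor N): . 1 . . 2 . . . . .
Index 1: author = 1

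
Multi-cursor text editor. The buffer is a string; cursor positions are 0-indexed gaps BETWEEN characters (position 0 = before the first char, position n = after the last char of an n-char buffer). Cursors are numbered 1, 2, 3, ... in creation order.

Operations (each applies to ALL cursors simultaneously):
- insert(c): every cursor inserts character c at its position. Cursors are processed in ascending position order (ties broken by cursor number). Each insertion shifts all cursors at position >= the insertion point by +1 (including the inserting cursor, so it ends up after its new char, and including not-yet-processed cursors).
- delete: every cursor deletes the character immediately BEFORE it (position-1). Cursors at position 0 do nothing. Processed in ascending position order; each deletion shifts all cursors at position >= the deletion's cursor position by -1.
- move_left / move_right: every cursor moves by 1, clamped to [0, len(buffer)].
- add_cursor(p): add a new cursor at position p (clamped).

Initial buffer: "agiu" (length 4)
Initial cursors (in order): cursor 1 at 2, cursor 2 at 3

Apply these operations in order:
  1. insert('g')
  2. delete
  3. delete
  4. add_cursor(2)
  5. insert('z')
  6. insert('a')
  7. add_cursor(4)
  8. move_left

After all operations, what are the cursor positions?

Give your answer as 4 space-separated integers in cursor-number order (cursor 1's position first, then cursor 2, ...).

Answer: 4 4 7 3

Derivation:
After op 1 (insert('g')): buffer="aggigu" (len 6), cursors c1@3 c2@5, authorship ..1.2.
After op 2 (delete): buffer="agiu" (len 4), cursors c1@2 c2@3, authorship ....
After op 3 (delete): buffer="au" (len 2), cursors c1@1 c2@1, authorship ..
After op 4 (add_cursor(2)): buffer="au" (len 2), cursors c1@1 c2@1 c3@2, authorship ..
After op 5 (insert('z')): buffer="azzuz" (len 5), cursors c1@3 c2@3 c3@5, authorship .12.3
After op 6 (insert('a')): buffer="azzaauza" (len 8), cursors c1@5 c2@5 c3@8, authorship .1212.33
After op 7 (add_cursor(4)): buffer="azzaauza" (len 8), cursors c4@4 c1@5 c2@5 c3@8, authorship .1212.33
After op 8 (move_left): buffer="azzaauza" (len 8), cursors c4@3 c1@4 c2@4 c3@7, authorship .1212.33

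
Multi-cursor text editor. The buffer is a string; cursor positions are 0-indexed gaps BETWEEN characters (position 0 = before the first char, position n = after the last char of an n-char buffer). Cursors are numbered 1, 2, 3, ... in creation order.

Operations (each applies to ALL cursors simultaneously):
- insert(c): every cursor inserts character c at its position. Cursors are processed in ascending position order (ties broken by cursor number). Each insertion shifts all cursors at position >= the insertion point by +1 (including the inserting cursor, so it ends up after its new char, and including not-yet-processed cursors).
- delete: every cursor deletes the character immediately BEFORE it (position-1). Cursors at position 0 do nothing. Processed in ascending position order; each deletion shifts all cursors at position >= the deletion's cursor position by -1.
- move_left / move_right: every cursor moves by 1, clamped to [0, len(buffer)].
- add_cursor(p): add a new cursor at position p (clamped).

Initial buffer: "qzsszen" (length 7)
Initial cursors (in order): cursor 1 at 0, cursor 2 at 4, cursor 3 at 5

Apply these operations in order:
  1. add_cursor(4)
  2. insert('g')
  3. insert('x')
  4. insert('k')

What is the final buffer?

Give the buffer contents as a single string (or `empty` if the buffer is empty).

After op 1 (add_cursor(4)): buffer="qzsszen" (len 7), cursors c1@0 c2@4 c4@4 c3@5, authorship .......
After op 2 (insert('g')): buffer="gqzssggzgen" (len 11), cursors c1@1 c2@7 c4@7 c3@9, authorship 1....24.3..
After op 3 (insert('x')): buffer="gxqzssggxxzgxen" (len 15), cursors c1@2 c2@10 c4@10 c3@13, authorship 11....2424.33..
After op 4 (insert('k')): buffer="gxkqzssggxxkkzgxken" (len 19), cursors c1@3 c2@13 c4@13 c3@17, authorship 111....242424.333..

Answer: gxkqzssggxxkkzgxken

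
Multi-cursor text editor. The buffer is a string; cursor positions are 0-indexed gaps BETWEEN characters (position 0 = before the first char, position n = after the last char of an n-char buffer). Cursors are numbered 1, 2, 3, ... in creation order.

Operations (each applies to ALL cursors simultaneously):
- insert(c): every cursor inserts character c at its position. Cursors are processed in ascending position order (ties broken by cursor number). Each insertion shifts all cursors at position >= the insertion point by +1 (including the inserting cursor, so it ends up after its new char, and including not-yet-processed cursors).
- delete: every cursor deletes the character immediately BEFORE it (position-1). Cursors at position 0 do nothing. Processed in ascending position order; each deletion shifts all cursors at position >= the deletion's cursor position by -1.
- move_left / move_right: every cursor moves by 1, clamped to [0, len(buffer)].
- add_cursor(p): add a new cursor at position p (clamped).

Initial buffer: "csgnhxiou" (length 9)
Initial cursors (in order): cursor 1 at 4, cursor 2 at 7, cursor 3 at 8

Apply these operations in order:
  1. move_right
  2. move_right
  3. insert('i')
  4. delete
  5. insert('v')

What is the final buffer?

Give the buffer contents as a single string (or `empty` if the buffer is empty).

Answer: csgnhxviouvv

Derivation:
After op 1 (move_right): buffer="csgnhxiou" (len 9), cursors c1@5 c2@8 c3@9, authorship .........
After op 2 (move_right): buffer="csgnhxiou" (len 9), cursors c1@6 c2@9 c3@9, authorship .........
After op 3 (insert('i')): buffer="csgnhxiiouii" (len 12), cursors c1@7 c2@12 c3@12, authorship ......1...23
After op 4 (delete): buffer="csgnhxiou" (len 9), cursors c1@6 c2@9 c3@9, authorship .........
After op 5 (insert('v')): buffer="csgnhxviouvv" (len 12), cursors c1@7 c2@12 c3@12, authorship ......1...23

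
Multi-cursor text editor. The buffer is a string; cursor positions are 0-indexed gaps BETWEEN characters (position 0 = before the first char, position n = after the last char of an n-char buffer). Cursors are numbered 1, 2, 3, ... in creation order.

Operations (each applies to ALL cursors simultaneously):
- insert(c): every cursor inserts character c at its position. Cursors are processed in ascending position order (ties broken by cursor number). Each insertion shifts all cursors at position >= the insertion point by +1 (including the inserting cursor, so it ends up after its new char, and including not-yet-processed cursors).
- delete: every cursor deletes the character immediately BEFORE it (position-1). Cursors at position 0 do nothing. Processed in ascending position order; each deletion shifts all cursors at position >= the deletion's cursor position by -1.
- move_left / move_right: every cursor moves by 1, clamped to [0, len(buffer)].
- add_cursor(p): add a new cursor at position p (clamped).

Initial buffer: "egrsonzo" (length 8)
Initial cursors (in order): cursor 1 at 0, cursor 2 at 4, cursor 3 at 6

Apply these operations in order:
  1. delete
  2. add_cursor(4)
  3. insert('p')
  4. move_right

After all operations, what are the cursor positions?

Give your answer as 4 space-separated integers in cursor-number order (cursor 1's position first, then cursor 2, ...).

After op 1 (delete): buffer="egrozo" (len 6), cursors c1@0 c2@3 c3@4, authorship ......
After op 2 (add_cursor(4)): buffer="egrozo" (len 6), cursors c1@0 c2@3 c3@4 c4@4, authorship ......
After op 3 (insert('p')): buffer="pegrpoppzo" (len 10), cursors c1@1 c2@5 c3@8 c4@8, authorship 1...2.34..
After op 4 (move_right): buffer="pegrpoppzo" (len 10), cursors c1@2 c2@6 c3@9 c4@9, authorship 1...2.34..

Answer: 2 6 9 9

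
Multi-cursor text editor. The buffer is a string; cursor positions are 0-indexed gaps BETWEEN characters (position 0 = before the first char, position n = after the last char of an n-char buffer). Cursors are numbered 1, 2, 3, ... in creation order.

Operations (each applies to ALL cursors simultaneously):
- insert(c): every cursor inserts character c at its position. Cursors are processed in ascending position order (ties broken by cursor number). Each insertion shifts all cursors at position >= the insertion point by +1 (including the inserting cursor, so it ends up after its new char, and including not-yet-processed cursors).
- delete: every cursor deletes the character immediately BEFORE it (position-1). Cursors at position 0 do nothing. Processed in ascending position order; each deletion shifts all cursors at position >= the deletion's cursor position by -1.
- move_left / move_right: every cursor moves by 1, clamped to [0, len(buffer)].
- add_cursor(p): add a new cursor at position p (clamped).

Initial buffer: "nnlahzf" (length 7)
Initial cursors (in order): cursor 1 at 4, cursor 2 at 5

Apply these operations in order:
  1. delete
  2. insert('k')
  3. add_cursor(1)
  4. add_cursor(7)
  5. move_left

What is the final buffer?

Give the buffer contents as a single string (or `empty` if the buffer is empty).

After op 1 (delete): buffer="nnlzf" (len 5), cursors c1@3 c2@3, authorship .....
After op 2 (insert('k')): buffer="nnlkkzf" (len 7), cursors c1@5 c2@5, authorship ...12..
After op 3 (add_cursor(1)): buffer="nnlkkzf" (len 7), cursors c3@1 c1@5 c2@5, authorship ...12..
After op 4 (add_cursor(7)): buffer="nnlkkzf" (len 7), cursors c3@1 c1@5 c2@5 c4@7, authorship ...12..
After op 5 (move_left): buffer="nnlkkzf" (len 7), cursors c3@0 c1@4 c2@4 c4@6, authorship ...12..

Answer: nnlkkzf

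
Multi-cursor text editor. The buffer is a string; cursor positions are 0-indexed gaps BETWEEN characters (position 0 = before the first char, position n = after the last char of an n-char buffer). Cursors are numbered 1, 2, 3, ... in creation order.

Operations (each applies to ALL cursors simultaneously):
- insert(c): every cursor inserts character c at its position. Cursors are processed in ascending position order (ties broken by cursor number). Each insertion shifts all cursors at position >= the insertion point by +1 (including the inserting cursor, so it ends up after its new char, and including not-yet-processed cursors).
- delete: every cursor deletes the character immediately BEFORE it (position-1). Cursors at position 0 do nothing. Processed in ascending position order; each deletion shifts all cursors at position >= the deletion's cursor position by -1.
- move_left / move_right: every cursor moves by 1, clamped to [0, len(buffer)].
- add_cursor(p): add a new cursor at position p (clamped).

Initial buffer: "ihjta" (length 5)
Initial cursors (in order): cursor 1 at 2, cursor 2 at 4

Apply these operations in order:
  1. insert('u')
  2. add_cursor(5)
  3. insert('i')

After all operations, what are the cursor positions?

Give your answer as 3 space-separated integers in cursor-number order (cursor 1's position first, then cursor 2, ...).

After op 1 (insert('u')): buffer="ihujtua" (len 7), cursors c1@3 c2@6, authorship ..1..2.
After op 2 (add_cursor(5)): buffer="ihujtua" (len 7), cursors c1@3 c3@5 c2@6, authorship ..1..2.
After op 3 (insert('i')): buffer="ihuijtiuia" (len 10), cursors c1@4 c3@7 c2@9, authorship ..11..322.

Answer: 4 9 7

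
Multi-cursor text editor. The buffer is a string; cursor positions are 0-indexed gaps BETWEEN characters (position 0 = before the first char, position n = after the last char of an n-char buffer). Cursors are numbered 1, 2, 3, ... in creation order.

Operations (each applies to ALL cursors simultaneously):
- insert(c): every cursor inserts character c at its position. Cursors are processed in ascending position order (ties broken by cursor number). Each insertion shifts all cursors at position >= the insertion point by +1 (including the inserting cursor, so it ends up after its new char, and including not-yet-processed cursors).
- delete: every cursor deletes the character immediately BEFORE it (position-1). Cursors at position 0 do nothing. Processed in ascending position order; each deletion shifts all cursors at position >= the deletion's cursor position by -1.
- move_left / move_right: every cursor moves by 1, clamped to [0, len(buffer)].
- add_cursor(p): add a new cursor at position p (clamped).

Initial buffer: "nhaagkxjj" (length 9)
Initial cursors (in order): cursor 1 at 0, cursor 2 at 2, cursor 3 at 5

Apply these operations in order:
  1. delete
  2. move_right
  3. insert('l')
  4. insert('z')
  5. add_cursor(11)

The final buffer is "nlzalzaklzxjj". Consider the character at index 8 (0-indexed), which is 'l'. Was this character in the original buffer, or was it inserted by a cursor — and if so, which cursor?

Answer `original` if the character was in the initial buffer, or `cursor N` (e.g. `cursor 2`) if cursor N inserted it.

Answer: cursor 3

Derivation:
After op 1 (delete): buffer="naakxjj" (len 7), cursors c1@0 c2@1 c3@3, authorship .......
After op 2 (move_right): buffer="naakxjj" (len 7), cursors c1@1 c2@2 c3@4, authorship .......
After op 3 (insert('l')): buffer="nlalaklxjj" (len 10), cursors c1@2 c2@4 c3@7, authorship .1.2..3...
After op 4 (insert('z')): buffer="nlzalzaklzxjj" (len 13), cursors c1@3 c2@6 c3@10, authorship .11.22..33...
After op 5 (add_cursor(11)): buffer="nlzalzaklzxjj" (len 13), cursors c1@3 c2@6 c3@10 c4@11, authorship .11.22..33...
Authorship (.=original, N=cursor N): . 1 1 . 2 2 . . 3 3 . . .
Index 8: author = 3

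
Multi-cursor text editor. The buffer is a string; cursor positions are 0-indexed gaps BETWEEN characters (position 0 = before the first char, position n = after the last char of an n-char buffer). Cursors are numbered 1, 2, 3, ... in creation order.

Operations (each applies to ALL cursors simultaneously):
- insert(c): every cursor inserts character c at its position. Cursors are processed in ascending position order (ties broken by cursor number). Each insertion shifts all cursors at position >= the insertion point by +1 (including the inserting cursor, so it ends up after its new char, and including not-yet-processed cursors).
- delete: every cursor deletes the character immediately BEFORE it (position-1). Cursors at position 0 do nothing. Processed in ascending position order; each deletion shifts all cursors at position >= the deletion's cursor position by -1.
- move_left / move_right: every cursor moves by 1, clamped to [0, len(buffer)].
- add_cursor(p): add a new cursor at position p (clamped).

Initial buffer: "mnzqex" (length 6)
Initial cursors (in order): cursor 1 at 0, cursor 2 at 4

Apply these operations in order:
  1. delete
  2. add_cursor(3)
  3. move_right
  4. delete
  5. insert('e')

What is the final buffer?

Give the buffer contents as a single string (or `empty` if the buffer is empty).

Answer: eneex

Derivation:
After op 1 (delete): buffer="mnzex" (len 5), cursors c1@0 c2@3, authorship .....
After op 2 (add_cursor(3)): buffer="mnzex" (len 5), cursors c1@0 c2@3 c3@3, authorship .....
After op 3 (move_right): buffer="mnzex" (len 5), cursors c1@1 c2@4 c3@4, authorship .....
After op 4 (delete): buffer="nx" (len 2), cursors c1@0 c2@1 c3@1, authorship ..
After op 5 (insert('e')): buffer="eneex" (len 5), cursors c1@1 c2@4 c3@4, authorship 1.23.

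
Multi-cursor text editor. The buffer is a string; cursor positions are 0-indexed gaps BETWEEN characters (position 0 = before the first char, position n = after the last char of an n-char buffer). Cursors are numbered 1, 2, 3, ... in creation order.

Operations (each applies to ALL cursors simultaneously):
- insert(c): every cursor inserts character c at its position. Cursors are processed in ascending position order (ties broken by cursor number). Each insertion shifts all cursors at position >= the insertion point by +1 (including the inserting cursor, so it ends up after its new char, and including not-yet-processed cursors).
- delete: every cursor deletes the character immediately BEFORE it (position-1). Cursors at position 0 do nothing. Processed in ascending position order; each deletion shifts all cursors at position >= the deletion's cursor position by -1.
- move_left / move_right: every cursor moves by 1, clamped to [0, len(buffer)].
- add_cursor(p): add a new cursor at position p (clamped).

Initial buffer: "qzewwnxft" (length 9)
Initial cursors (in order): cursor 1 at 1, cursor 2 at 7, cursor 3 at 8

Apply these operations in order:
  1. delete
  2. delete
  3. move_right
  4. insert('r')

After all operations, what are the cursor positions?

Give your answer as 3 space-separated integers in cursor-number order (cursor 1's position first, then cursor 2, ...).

Answer: 2 7 7

Derivation:
After op 1 (delete): buffer="zewwnt" (len 6), cursors c1@0 c2@5 c3@5, authorship ......
After op 2 (delete): buffer="zewt" (len 4), cursors c1@0 c2@3 c3@3, authorship ....
After op 3 (move_right): buffer="zewt" (len 4), cursors c1@1 c2@4 c3@4, authorship ....
After op 4 (insert('r')): buffer="zrewtrr" (len 7), cursors c1@2 c2@7 c3@7, authorship .1...23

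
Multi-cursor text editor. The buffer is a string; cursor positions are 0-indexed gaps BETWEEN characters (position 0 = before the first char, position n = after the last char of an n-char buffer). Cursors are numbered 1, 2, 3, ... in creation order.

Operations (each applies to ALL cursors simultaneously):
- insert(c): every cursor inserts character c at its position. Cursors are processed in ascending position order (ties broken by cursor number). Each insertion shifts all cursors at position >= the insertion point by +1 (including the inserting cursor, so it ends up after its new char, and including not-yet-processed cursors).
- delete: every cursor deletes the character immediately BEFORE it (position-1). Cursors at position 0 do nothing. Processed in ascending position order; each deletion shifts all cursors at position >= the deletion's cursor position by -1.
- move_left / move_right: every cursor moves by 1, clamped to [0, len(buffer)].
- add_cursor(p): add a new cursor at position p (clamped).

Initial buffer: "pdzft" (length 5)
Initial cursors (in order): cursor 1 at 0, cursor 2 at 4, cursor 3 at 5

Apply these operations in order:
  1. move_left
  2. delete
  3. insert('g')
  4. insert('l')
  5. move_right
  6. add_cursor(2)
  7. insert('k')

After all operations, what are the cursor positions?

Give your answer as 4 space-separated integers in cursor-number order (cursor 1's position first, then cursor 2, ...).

After op 1 (move_left): buffer="pdzft" (len 5), cursors c1@0 c2@3 c3@4, authorship .....
After op 2 (delete): buffer="pdt" (len 3), cursors c1@0 c2@2 c3@2, authorship ...
After op 3 (insert('g')): buffer="gpdggt" (len 6), cursors c1@1 c2@5 c3@5, authorship 1..23.
After op 4 (insert('l')): buffer="glpdggllt" (len 9), cursors c1@2 c2@8 c3@8, authorship 11..2323.
After op 5 (move_right): buffer="glpdggllt" (len 9), cursors c1@3 c2@9 c3@9, authorship 11..2323.
After op 6 (add_cursor(2)): buffer="glpdggllt" (len 9), cursors c4@2 c1@3 c2@9 c3@9, authorship 11..2323.
After op 7 (insert('k')): buffer="glkpkdgglltkk" (len 13), cursors c4@3 c1@5 c2@13 c3@13, authorship 114.1.2323.23

Answer: 5 13 13 3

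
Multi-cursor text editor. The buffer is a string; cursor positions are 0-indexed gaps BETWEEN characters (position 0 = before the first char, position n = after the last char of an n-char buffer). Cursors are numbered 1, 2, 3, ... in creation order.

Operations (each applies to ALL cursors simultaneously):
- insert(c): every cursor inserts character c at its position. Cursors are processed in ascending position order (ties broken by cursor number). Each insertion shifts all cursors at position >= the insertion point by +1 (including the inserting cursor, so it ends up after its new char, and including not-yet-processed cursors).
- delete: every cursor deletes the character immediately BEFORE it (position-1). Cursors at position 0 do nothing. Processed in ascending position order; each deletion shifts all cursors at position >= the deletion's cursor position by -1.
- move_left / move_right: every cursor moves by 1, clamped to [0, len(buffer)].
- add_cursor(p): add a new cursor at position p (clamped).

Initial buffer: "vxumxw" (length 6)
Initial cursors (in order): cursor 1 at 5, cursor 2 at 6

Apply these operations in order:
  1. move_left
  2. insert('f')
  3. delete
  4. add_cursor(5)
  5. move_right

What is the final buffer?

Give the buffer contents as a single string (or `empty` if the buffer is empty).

After op 1 (move_left): buffer="vxumxw" (len 6), cursors c1@4 c2@5, authorship ......
After op 2 (insert('f')): buffer="vxumfxfw" (len 8), cursors c1@5 c2@7, authorship ....1.2.
After op 3 (delete): buffer="vxumxw" (len 6), cursors c1@4 c2@5, authorship ......
After op 4 (add_cursor(5)): buffer="vxumxw" (len 6), cursors c1@4 c2@5 c3@5, authorship ......
After op 5 (move_right): buffer="vxumxw" (len 6), cursors c1@5 c2@6 c3@6, authorship ......

Answer: vxumxw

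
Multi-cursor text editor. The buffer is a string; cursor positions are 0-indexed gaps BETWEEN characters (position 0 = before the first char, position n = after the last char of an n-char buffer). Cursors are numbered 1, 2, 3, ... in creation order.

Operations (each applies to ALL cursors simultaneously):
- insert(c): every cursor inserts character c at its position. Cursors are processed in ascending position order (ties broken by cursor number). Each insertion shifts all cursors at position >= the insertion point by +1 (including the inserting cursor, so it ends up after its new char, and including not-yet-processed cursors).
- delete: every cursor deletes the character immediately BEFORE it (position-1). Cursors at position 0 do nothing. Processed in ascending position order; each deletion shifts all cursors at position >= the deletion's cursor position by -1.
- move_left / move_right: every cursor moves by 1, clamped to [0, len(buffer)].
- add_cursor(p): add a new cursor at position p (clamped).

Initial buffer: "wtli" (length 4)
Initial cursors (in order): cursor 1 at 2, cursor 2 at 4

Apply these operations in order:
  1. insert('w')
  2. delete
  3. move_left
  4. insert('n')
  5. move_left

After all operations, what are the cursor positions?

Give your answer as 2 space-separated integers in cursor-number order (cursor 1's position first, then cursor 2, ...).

After op 1 (insert('w')): buffer="wtwliw" (len 6), cursors c1@3 c2@6, authorship ..1..2
After op 2 (delete): buffer="wtli" (len 4), cursors c1@2 c2@4, authorship ....
After op 3 (move_left): buffer="wtli" (len 4), cursors c1@1 c2@3, authorship ....
After op 4 (insert('n')): buffer="wntlni" (len 6), cursors c1@2 c2@5, authorship .1..2.
After op 5 (move_left): buffer="wntlni" (len 6), cursors c1@1 c2@4, authorship .1..2.

Answer: 1 4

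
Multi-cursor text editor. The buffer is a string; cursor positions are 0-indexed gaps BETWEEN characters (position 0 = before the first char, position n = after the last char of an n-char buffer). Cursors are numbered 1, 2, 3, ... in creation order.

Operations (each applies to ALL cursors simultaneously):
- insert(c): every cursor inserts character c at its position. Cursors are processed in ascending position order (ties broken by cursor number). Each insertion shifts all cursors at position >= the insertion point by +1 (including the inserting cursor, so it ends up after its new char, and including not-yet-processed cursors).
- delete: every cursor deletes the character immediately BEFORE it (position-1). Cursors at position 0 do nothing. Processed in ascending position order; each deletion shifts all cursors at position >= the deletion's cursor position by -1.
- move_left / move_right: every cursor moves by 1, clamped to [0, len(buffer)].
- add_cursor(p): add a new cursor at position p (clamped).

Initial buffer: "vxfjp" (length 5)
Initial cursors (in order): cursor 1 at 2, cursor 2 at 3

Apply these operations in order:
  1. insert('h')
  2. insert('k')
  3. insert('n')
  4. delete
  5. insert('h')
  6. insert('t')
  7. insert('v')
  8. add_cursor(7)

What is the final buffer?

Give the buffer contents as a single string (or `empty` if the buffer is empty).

Answer: vxhkhtvfhkhtvjp

Derivation:
After op 1 (insert('h')): buffer="vxhfhjp" (len 7), cursors c1@3 c2@5, authorship ..1.2..
After op 2 (insert('k')): buffer="vxhkfhkjp" (len 9), cursors c1@4 c2@7, authorship ..11.22..
After op 3 (insert('n')): buffer="vxhknfhknjp" (len 11), cursors c1@5 c2@9, authorship ..111.222..
After op 4 (delete): buffer="vxhkfhkjp" (len 9), cursors c1@4 c2@7, authorship ..11.22..
After op 5 (insert('h')): buffer="vxhkhfhkhjp" (len 11), cursors c1@5 c2@9, authorship ..111.222..
After op 6 (insert('t')): buffer="vxhkhtfhkhtjp" (len 13), cursors c1@6 c2@11, authorship ..1111.2222..
After op 7 (insert('v')): buffer="vxhkhtvfhkhtvjp" (len 15), cursors c1@7 c2@13, authorship ..11111.22222..
After op 8 (add_cursor(7)): buffer="vxhkhtvfhkhtvjp" (len 15), cursors c1@7 c3@7 c2@13, authorship ..11111.22222..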